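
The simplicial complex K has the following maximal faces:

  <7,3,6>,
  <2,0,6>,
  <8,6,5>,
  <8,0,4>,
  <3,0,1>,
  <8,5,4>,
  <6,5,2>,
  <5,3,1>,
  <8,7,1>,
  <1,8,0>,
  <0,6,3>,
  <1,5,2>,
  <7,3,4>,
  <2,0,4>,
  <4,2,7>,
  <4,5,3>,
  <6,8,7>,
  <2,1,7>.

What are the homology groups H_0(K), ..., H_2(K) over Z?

Fix the vertex order 0 < 1 < 2 < 3 < 4 < 5 < 6 < 7 < 8 and write every simplex with vertices in increasing order. Then dim K = 2 and the simplices of K are:

  0-simplices (9): [0], [1], [2], [3], [4], [5], [6], [7], [8]
  1-simplices (27): (27 of them)
  2-simplices (18): [0,1,3], [0,1,8], [0,2,4], [0,2,6], [0,3,6], [0,4,8], [1,2,5], [1,2,7], [1,3,5], [1,7,8], [2,4,7], [2,5,6], [3,4,5], [3,4,7], [3,6,7], [4,5,8], [5,6,8], [6,7,8]

so the chain groups are C_0 ≅ Z^9, C_1 ≅ Z^27, C_2 ≅ Z^18.

Boundary ∂_1: C_1 → C_0 is given by ∂[p,q] = [q] − [p].
The resulting 9×27 matrix has rank 8, and its Smith normal form has invariant factors (1,1,1,1,1,1,1,1).

The boundary map ∂_2: C_2 → C_1 sends each 2-simplex [p,q,r] to [q,r] − [p,r] + [p,q]. For instance
  ∂[0,3,6] = [3,6] − [0,6] + [0,3],
  ∂[3,4,7] = [4,7] − [3,7] + [3,4].
This gives a 27×18 integer matrix of rank 17; reducing to Smith normal form yields diagonal entries (1,1,1,1,1,1,1,1,1,1,1,1,1,1,1,1,1).

Reading off H_k = ker ∂_k / im ∂_{k+1}:

  H_0: rank C_0 − rank ∂_1 = 9 − 8 = 1, and the invariant factors of ∂_1 are all 1, so H_0 = Z.
  H_1: rank ker ∂_1 − rank ∂_2 = (27 − 8) − 17 = 2, and the invariant factors of ∂_2 are all 1, so H_1 = Z^2.
  H_2: rank ker ∂_2 − rank ∂_3 = (18 − 17) − 0 = 1, and there is no ∂_3, so H_2 = Z.

H_0 = Z,  H_1 = Z^2,  H_2 = Z.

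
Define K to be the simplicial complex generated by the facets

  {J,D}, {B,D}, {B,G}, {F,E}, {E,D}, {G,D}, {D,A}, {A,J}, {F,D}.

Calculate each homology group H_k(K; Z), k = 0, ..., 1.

Take the total order A < B < D < E < F < G < J on the vertex set. Then K (dimension 1) consists of the simplices:

  0-simplices (7): A, B, D, E, F, G, J
  1-simplices (9): AD, AJ, BD, BG, DE, DF, DG, DJ, EF

so the chain groups are C_0 ≅ Z^7, C_1 ≅ Z^9.

∂_1: C_1 → C_0 is given by ∂[p,q] = [q] − [p].
This gives a 7×9 integer matrix of rank 6; reducing to Smith normal form yields diagonal entries (1,1,1,1,1,1).

From H_k ≅ ker(∂_k) / im(∂_{k+1}) we obtain:

  H_0: rank C_0 − rank ∂_1 = 7 − 6 = 1, and the invariant factors of ∂_1 are all 1, so H_0 ≅ Z.
  H_1: rank ker ∂_1 − rank ∂_2 = (9 − 6) − 0 = 3, and there is no ∂_2, so H_1 ≅ Z^3.

As a check, the Euler characteristic is 7 − 9 = -2, which agrees with 1 − 3 = -2.

H_0 = Z,  H_1 = Z^3.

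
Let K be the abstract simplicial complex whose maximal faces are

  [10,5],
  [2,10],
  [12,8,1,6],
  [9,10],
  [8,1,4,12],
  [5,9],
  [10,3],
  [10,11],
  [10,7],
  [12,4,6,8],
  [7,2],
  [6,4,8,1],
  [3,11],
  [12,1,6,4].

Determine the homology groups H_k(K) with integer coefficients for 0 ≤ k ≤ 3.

H_0 = Z^2,  H_1 = Z^3,  H_2 = 0,  H_3 = Z.

K has 12 vertices, 19 edges, 10 triangles, 5 3-simplices.
rank ∂_0 = 0, rank ∂_1 = 10 ⇒ b_0 = 12 − 0 − 10 = 2; all invariant factors of ∂_1 are 1 so no torsion. So H_0 = Z^2.
rank ∂_1 = 10, rank ∂_2 = 6 ⇒ b_1 = 19 − 10 − 6 = 3; all invariant factors of ∂_2 are 1 so no torsion. So H_1 = Z^3.
rank ∂_2 = 6, rank ∂_3 = 4 ⇒ b_2 = 10 − 6 − 4 = 0; all invariant factors of ∂_3 are 1 so no torsion. So H_2 = 0.
rank ∂_3 = 4, rank ∂_4 = 0 ⇒ b_3 = 5 − 4 − 0 = 1. So H_3 = Z.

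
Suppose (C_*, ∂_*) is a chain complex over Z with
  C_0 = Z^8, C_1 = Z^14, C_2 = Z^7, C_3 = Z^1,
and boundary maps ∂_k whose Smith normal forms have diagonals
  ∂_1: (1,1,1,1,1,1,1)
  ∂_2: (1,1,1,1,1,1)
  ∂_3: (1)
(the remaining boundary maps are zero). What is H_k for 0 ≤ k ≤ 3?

H_0 ≅ Z,  H_1 ≅ Z,  H_2 = 0,  H_3 = 0.

H_0: b_0 = 8 − 0 − 7 = 1; torsion from ∂_1 factors > 1: none. So H_0 ≅ Z.
H_1: b_1 = 14 − 7 − 6 = 1; torsion from ∂_2 factors > 1: none. So H_1 ≅ Z.
H_2: b_2 = 7 − 6 − 1 = 0; torsion from ∂_3 factors > 1: none. So H_2 ≅ 0.
H_3: b_3 = 1 − 1 − 0 = 0; torsion from ∂_4 factors > 1: none. So H_3 ≅ 0.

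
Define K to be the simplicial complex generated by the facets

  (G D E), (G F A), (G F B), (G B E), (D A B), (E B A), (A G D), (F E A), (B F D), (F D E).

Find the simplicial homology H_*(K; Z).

K has 6 vertices, 15 edges, 10 triangles.
rank ∂_0 = 0, rank ∂_1 = 5 ⇒ b_0 = 6 − 0 − 5 = 1; all invariant factors of ∂_1 are 1 so no torsion. So H_0 ≅ Z.
rank ∂_1 = 5, rank ∂_2 = 10 ⇒ b_1 = 15 − 5 − 10 = 0; ∂_2 has invariant factor(s) [2] giving torsion. So H_1 ≅ Z/2.
rank ∂_2 = 10, rank ∂_3 = 0 ⇒ b_2 = 10 − 10 − 0 = 0. So H_2 ≅ 0.

H_0 ≅ Z,  H_1 ≅ Z/2,  H_2 = 0.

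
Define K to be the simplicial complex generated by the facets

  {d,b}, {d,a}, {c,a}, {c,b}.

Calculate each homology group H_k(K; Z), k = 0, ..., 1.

H_0 = Z,  H_1 = Z.

Order the vertices as a < b < c < d. Listing each simplex with vertices in this order, K has dimension 1 with simplices:

  0-simplices (4): a, b, c, d
  1-simplices (4): ac, ad, bc, bd

so the chain groups are C_0 ≅ Z^4, C_1 ≅ Z^4.

∂_1: C_1 → C_0 maps an edge to its endpoints' difference, ∂[p,q] = q − p.
The 4×4 boundary matrix has rank 3 and Smith normal form diag(1,1,1).

Computing H_k = (kernel of ∂_k) / (image of ∂_{k+1}):

  H_0: rank C_0 − rank ∂_1 = 4 − 3 = 1, and the invariant factors of ∂_1 are all 1, so H_0 = Z.
  H_1: rank ker ∂_1 − rank ∂_2 = (4 − 3) − 0 = 1, and there is no ∂_2, so H_1 = Z.

As a check, the Euler characteristic is 4 − 4 = 0, which agrees with 1 − 1 = 0.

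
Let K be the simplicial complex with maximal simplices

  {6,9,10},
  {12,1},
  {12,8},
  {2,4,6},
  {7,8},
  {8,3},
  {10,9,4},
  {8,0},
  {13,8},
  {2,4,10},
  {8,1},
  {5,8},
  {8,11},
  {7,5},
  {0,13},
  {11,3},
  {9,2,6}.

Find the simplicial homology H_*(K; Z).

H_0 = Z^2,  H_1 = Z^5,  H_2 = 0.

K has 14 vertices, 22 edges, 5 triangles.
rank ∂_0 = 0, rank ∂_1 = 12 ⇒ b_0 = 14 − 0 − 12 = 2; all invariant factors of ∂_1 are 1 so no torsion. So H_0 ≅ Z^2.
rank ∂_1 = 12, rank ∂_2 = 5 ⇒ b_1 = 22 − 12 − 5 = 5; all invariant factors of ∂_2 are 1 so no torsion. So H_1 ≅ Z^5.
rank ∂_2 = 5, rank ∂_3 = 0 ⇒ b_2 = 5 − 5 − 0 = 0. So H_2 ≅ 0.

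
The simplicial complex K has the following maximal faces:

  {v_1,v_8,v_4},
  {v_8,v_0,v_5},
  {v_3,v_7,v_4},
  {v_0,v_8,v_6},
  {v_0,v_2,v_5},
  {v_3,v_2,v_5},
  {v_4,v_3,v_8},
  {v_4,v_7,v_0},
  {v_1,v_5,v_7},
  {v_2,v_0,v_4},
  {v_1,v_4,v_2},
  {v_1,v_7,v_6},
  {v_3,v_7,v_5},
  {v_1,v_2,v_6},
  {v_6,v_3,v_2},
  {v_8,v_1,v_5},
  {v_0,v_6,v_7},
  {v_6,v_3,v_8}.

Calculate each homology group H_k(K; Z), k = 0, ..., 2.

Order the vertices as v_0 < v_1 < v_2 < v_3 < v_4 < v_5 < v_6 < v_7 < v_8. Listing each simplex with vertices in this order, K has dimension 2 with simplices:

  0-simplices (9): [v_0], [v_1], [v_2], [v_3], [v_4], [v_5], [v_6], [v_7], [v_8]
  1-simplices (27): (27 of them)
  2-simplices (18): (18 of them)

so the chain groups are C_0 ≅ Z^9, C_1 ≅ Z^27, C_2 ≅ Z^18.

The boundary map ∂_1: C_1 → C_0 sends each edge [p,q] (with p < q) to q − p. For instance
  ∂[v_2,v_5] = [v_5] − [v_2].
The 9×27 boundary matrix has rank 8 and Smith normal form diag(1,1,1,1,1,1,1,1).

∂_2: C_2 → C_1 maps a triangle to the signed sum of its edges. For instance
  ∂[v_0,v_6,v_7] = [v_6,v_7] − [v_0,v_7] + [v_0,v_6],
  ∂[v_0,v_6,v_8] = [v_6,v_8] − [v_0,v_8] + [v_0,v_6].
The resulting 27×18 matrix has rank 17, and its Smith normal form has invariant factors (1,1,1,1,1,1,1,1,1,1,1,1,1,1,1,1,1).

From H_k ≅ ker(∂_k) / im(∂_{k+1}) we obtain:

  H_0: rank C_0 − rank ∂_1 = 9 − 8 = 1, and the invariant factors of ∂_1 are all 1, so H_0 = Z.
  H_1: rank ker ∂_1 − rank ∂_2 = (27 − 8) − 17 = 2, and the invariant factors of ∂_2 are all 1, so H_1 = Z^2.
  H_2: rank ker ∂_2 − rank ∂_3 = (18 − 17) − 0 = 1, and there is no ∂_3, so H_2 = Z.

(K is a triangulation of the torus T^2.)

H_0 ≅ Z,  H_1 ≅ Z^2,  H_2 ≅ Z.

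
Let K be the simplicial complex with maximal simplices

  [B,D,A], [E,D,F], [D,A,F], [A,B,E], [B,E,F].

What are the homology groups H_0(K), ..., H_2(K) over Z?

H_0 = Z,  H_1 = Z,  H_2 = 0.

K has 5 vertices, 10 edges, 5 triangles.
rank ∂_0 = 0, rank ∂_1 = 4 ⇒ b_0 = 5 − 0 − 4 = 1; all invariant factors of ∂_1 are 1 so no torsion. So H_0 = Z.
rank ∂_1 = 4, rank ∂_2 = 5 ⇒ b_1 = 10 − 4 − 5 = 1; all invariant factors of ∂_2 are 1 so no torsion. So H_1 = Z.
rank ∂_2 = 5, rank ∂_3 = 0 ⇒ b_2 = 5 − 5 − 0 = 0. So H_2 = 0.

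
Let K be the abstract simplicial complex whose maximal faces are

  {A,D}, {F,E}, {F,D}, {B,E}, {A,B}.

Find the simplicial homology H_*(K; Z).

Fix the vertex order A < B < D < E < F and write every simplex with vertices in increasing order. Then dim K = 1 and the simplices of K are:

  0-simplices (5): A, B, D, E, F
  1-simplices (5): AB, AD, BE, DF, EF

giving chain groups C_0 ≅ Z^5, C_1 ≅ Z^5.

∂_1: C_1 → C_0 is given by ∂[p,q] = [q] − [p]. For instance
  ∂EF = F − E.
The resulting 5×5 matrix has rank 4, and its Smith normal form has invariant factors (1,1,1,1).

From H_k ≅ ker(∂_k) / im(∂_{k+1}) we obtain:

  H_0: rank C_0 − rank ∂_1 = 5 − 4 = 1, and the invariant factors of ∂_1 are all 1, so H_0 = Z.
  H_1: rank ker ∂_1 − rank ∂_2 = (5 − 4) − 0 = 1, and there is no ∂_2, so H_1 = Z.

(K is a triangulation of the circle S^1.)

H_0 ≅ Z,  H_1 ≅ Z.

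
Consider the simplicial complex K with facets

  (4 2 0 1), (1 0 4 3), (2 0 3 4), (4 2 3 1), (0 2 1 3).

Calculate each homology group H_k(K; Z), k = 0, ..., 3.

H_0 ≅ Z,  H_1 = 0,  H_2 = 0,  H_3 ≅ Z.

Fix the vertex order 0 < 1 < 2 < 3 < 4 and write every simplex with vertices in increasing order. Then dim K = 3 and the simplices of K are:

  0-simplices (5): [0], [1], [2], [3], [4]
  1-simplices (10): [0,1], [0,2], [0,3], [0,4], [1,2], [1,3], [1,4], [2,3], [2,4], [3,4]
  2-simplices (10): [0,1,2], [0,1,3], [0,1,4], [0,2,3], [0,2,4], [0,3,4], [1,2,3], [1,2,4], [1,3,4], [2,3,4]
  3-simplices (5): [0,1,2,3], [0,1,2,4], [0,1,3,4], [0,2,3,4], [1,2,3,4]

so the chain groups are C_0 ≅ Z^5, C_1 ≅ Z^10, C_2 ≅ Z^10, C_3 ≅ Z^5.

The boundary map ∂_1: C_1 → C_0 maps an edge to its endpoints' difference, ∂[p,q] = q − p.
The resulting 5×10 matrix has rank 4, and its Smith normal form has invariant factors (1,1,1,1).

∂_2: C_2 → C_1 sends each 2-simplex [p,q,r] to [q,r] − [p,r] + [p,q]. For instance
  ∂[1,2,4] = [2,4] − [1,4] + [1,2],
  ∂[0,2,3] = [2,3] − [0,3] + [0,2].
As a 10×10 matrix over Z this has rank 6, with invariant factors (1,1,1,1,1,1).

Boundary ∂_3: C_3 → C_2 sends each 3-simplex σ to the alternating sum Σ_i (−1)^i (σ with its i-th vertex removed). For instance
  ∂[0,1,3,4] = [1,3,4] − [0,3,4] + [0,1,4] − [0,1,3],
  ∂[0,2,3,4] = [2,3,4] − [0,3,4] + [0,2,4] − [0,2,3].
The 10×5 boundary matrix has rank 4 and Smith normal form diag(1,1,1,1).

Reading off H_k = ker ∂_k / im ∂_{k+1}:

  H_0: rank C_0 − rank ∂_1 = 5 − 4 = 1, and the invariant factors of ∂_1 are all 1, so H_0 = Z.
  H_1: rank ker ∂_1 − rank ∂_2 = (10 − 4) − 6 = 0, and the invariant factors of ∂_2 are all 1, so H_1 = 0.
  H_2: rank ker ∂_2 − rank ∂_3 = (10 − 6) − 4 = 0, and the invariant factors of ∂_3 are all 1, so H_2 = 0.
  H_3: rank ker ∂_3 − rank ∂_4 = (5 − 4) − 0 = 1, and there is no ∂_4, so H_3 = Z.

(K is a triangulation of the 3-sphere S^3.)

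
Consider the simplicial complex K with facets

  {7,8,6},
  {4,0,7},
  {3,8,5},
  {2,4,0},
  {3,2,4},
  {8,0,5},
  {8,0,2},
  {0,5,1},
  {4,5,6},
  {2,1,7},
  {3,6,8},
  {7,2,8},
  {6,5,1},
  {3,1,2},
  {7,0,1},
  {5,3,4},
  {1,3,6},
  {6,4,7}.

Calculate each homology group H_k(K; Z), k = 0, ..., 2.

K has 9 vertices, 27 edges, 18 triangles.
rank ∂_0 = 0, rank ∂_1 = 8 ⇒ b_0 = 9 − 0 − 8 = 1; all invariant factors of ∂_1 are 1 so no torsion. So H_0 ≅ Z.
rank ∂_1 = 8, rank ∂_2 = 18 ⇒ b_1 = 27 − 8 − 18 = 1; ∂_2 has invariant factor(s) [2] giving torsion. So H_1 ≅ Z ⊕ Z/2.
rank ∂_2 = 18, rank ∂_3 = 0 ⇒ b_2 = 18 − 18 − 0 = 0. So H_2 ≅ 0.

H_0 ≅ Z,  H_1 ≅ Z ⊕ Z/2,  H_2 = 0.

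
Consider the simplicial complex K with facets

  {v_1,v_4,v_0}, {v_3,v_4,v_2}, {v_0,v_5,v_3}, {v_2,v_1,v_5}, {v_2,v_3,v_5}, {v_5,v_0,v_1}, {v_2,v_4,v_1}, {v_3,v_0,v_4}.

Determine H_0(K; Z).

H_0 ≅ Z.

Fix the vertex order v_0 < v_1 < v_2 < v_3 < v_4 < v_5 and write every simplex with vertices in increasing order. Then dim K = 2 and the simplices of K are:

  0-simplices (6): [v_0], [v_1], [v_2], [v_3], [v_4], [v_5]
  1-simplices (12): [v_0,v_1], [v_0,v_3], [v_0,v_4], [v_0,v_5], [v_1,v_2], [v_1,v_4], [v_1,v_5], [v_2,v_3], [v_2,v_4], [v_2,v_5], [v_3,v_4], [v_3,v_5]
  2-simplices (8): [v_0,v_1,v_4], [v_0,v_1,v_5], [v_0,v_3,v_4], [v_0,v_3,v_5], [v_1,v_2,v_4], [v_1,v_2,v_5], [v_2,v_3,v_4], [v_2,v_3,v_5]

Hence C_0 ≅ Z^6, C_1 ≅ Z^12, C_2 ≅ Z^8.

Boundary ∂_1: C_1 → C_0 maps an edge to its endpoints' difference, ∂[p,q] = q − p.
The 6×12 boundary matrix has rank 5 and Smith normal form diag(1,1,1,1,1).

∂_2: C_2 → C_1 acts by ∂[p,q,r] = [q,r] − [p,r] + [p,q]. For instance
  ∂[v_0,v_1,v_4] = [v_1,v_4] − [v_0,v_4] + [v_0,v_1],
  ∂[v_0,v_3,v_4] = [v_3,v_4] − [v_0,v_4] + [v_0,v_3].
This gives a 12×8 integer matrix of rank 7; reducing to Smith normal form yields diagonal entries (1,1,1,1,1,1,1).

From H_k ≅ ker(∂_k) / im(∂_{k+1}) we obtain:

  H_0: rank C_0 − rank ∂_1 = 6 − 5 = 1, and the invariant factors of ∂_1 are all 1, so H_0 ≅ Z.

(K is a triangulation of the 2-sphere S^2.)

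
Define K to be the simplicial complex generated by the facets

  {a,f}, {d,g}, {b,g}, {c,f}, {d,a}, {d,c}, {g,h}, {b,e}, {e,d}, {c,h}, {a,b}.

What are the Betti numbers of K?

b_0 = 1, b_1 = 4.

Fix the vertex order a < b < c < d < e < f < g < h and write every simplex with vertices in increasing order. Then dim K = 1 and the simplices of K are:

  0-simplices (8): a, b, c, d, e, f, g, h
  1-simplices (11): ab, ad, af, be, bg, cd, cf, ch, de, dg, gh

giving chain groups C_0 ≅ Z^8, C_1 ≅ Z^11.

Boundary ∂_1: C_1 → C_0 sends each edge [p,q] (with p < q) to q − p.
The resulting 8×11 matrix has rank 7, and its Smith normal form has invariant factors (1,1,1,1,1,1,1).

Computing H_k = (kernel of ∂_k) / (image of ∂_{k+1}):

  H_0: rank C_0 − rank ∂_1 = 8 − 7 = 1, and the invariant factors of ∂_1 are all 1, so H_0 = Z.
  H_1: rank ker ∂_1 − rank ∂_2 = (11 − 7) − 0 = 4, and there is no ∂_2, so H_1 = Z^4.

As a check, the Euler characteristic is 8 − 11 = -3, which agrees with 1 − 4 = -3.

Hence the Betti numbers are b_0 = 1, b_1 = 4.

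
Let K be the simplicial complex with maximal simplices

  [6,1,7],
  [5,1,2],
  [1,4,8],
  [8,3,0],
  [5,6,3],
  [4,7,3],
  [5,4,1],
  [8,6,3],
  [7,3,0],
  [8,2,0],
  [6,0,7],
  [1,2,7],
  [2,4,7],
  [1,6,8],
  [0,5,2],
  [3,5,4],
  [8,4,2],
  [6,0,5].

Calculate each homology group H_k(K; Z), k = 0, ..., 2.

Fix the vertex order 0 < 1 < 2 < 3 < 4 < 5 < 6 < 7 < 8 and write every simplex with vertices in increasing order. Then dim K = 2 and the simplices of K are:

  0-simplices (9): [0], [1], [2], [3], [4], [5], [6], [7], [8]
  1-simplices (27): (27 of them)
  2-simplices (18): [0,2,5], [0,2,8], [0,3,7], [0,3,8], [0,5,6], [0,6,7], [1,2,5], [1,2,7], [1,4,5], [1,4,8], [1,6,7], [1,6,8], [2,4,7], [2,4,8], [3,4,5], [3,4,7], [3,5,6], [3,6,8]

Hence C_0 ≅ Z^9, C_1 ≅ Z^27, C_2 ≅ Z^18.

Boundary ∂_1: C_1 → C_0 sends each edge [p,q] (with p < q) to q − p. For instance
  ∂[1,7] = [7] − [1].
The resulting 9×27 matrix has rank 8, and its Smith normal form has invariant factors (1,1,1,1,1,1,1,1).

∂_2: C_2 → C_1 sends each 2-simplex [p,q,r] to [q,r] − [p,r] + [p,q]. For instance
  ∂[3,5,6] = [5,6] − [3,6] + [3,5],
  ∂[3,4,7] = [4,7] − [3,7] + [3,4].
As a 27×18 matrix over Z this has rank 18, with invariant factors (1,1,1,1,1,1,1,1,1,1,1,1,1,1,1,1,1,2).

From H_k ≅ ker(∂_k) / im(∂_{k+1}) we obtain:

  H_0: rank C_0 − rank ∂_1 = 9 − 8 = 1, and the invariant factors of ∂_1 are all 1, so H_0 = Z.
  H_1: rank ker ∂_1 − rank ∂_2 = (27 − 8) − 18 = 1, and ∂_2 has invariant factor 2 > 1, so H_1 = Z ⊕ Z/2.
  H_2: rank ker ∂_2 − rank ∂_3 = (18 − 18) − 0 = 0, and there is no ∂_3, so H_2 = 0.

As a check, the Euler characteristic is 9 − 27 + 18 = 0, which agrees with 1 − 1 + 0 = 0.

H_0 = Z,  H_1 = Z ⊕ Z/2,  H_2 = 0.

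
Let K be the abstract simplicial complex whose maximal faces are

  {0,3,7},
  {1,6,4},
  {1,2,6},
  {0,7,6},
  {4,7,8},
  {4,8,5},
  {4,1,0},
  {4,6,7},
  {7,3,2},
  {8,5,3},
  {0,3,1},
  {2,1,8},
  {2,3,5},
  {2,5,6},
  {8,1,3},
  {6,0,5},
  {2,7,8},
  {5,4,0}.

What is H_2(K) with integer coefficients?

H_2 ≅ 0.

Order the vertices as 0 < 1 < 2 < 3 < 4 < 5 < 6 < 7 < 8. Listing each simplex with vertices in this order, K has dimension 2 with simplices:

  0-simplices (9): [0], [1], [2], [3], [4], [5], [6], [7], [8]
  1-simplices (27): (27 of them)
  2-simplices (18): [0,1,3], [0,1,4], [0,3,7], [0,4,5], [0,5,6], [0,6,7], [1,2,6], [1,2,8], [1,3,8], [1,4,6], [2,3,5], [2,3,7], [2,5,6], [2,7,8], [3,5,8], [4,5,8], [4,6,7], [4,7,8]

Hence C_0 ≅ Z^9, C_1 ≅ Z^27, C_2 ≅ Z^18.

The boundary map ∂_1: C_1 → C_0 sends each edge [p,q] (with p < q) to q − p. For instance
  ∂[4,8] = [8] − [4].
As a 9×27 matrix over Z this has rank 8, with invariant factors (1,1,1,1,1,1,1,1).

∂_2: C_2 → C_1 maps a triangle to the signed sum of its edges. For instance
  ∂[1,3,8] = [3,8] − [1,8] + [1,3],
  ∂[1,2,8] = [2,8] − [1,8] + [1,2].
The 27×18 boundary matrix has rank 18 and Smith normal form diag(1,1,1,1,1,1,1,1,1,1,1,1,1,1,1,1,1,2).

Now H_k = ker ∂_k / im ∂_{k+1}, so:

  H_2: rank ker ∂_2 − rank ∂_3 = (18 − 18) − 0 = 0, and there is no ∂_3, so H_2 ≅ 0.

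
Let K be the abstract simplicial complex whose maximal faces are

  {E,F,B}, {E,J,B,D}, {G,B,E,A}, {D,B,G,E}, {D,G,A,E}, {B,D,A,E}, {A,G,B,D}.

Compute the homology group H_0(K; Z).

Fix the vertex order A < B < D < E < F < G < J and write every simplex with vertices in increasing order. Then dim K = 3 and the simplices of K are:

  0-simplices (7): A, B, D, E, F, G, J
  1-simplices (15): AB, AD, AE, AG, BD, BE, BF, BG, BJ, DE, DG, DJ, EF, EG, EJ
  2-simplices (14): ABD, ABE, ABG, ADE, ADG, AEG, BDE, BDG, BDJ, BEF, BEG, BEJ, DEG, DEJ
  3-simplices (6): ABDE, ABDG, ABEG, ADEG, BDEG, BDEJ

so the chain groups are C_0 ≅ Z^7, C_1 ≅ Z^15, C_2 ≅ Z^14, C_3 ≅ Z^6.

The boundary map ∂_1: C_1 → C_0 is given by ∂[p,q] = [q] − [p]. For instance
  ∂AB = B − A.
As a 7×15 matrix over Z this has rank 6, with invariant factors (1,1,1,1,1,1).

∂_2: C_2 → C_1 sends each 2-simplex [p,q,r] to [q,r] − [p,r] + [p,q]. For instance
  ∂BDG = DG − BG + BD,
  ∂ABG = BG − AG + AB.
The resulting 15×14 matrix has rank 9, and its Smith normal form has invariant factors (1,1,1,1,1,1,1,1,1).

Boundary ∂_3: C_3 → C_2 sends each 3-simplex σ to the alternating sum Σ_i (−1)^i (σ with its i-th vertex removed). For instance
  ∂BDEG = DEG − BEG + BDG − BDE,
  ∂BDEJ = DEJ − BEJ + BDJ − BDE.
This gives a 14×6 integer matrix of rank 5; reducing to Smith normal form yields diagonal entries (1,1,1,1,1).

From H_k ≅ ker(∂_k) / im(∂_{k+1}) we obtain:

  H_0: rank C_0 − rank ∂_1 = 7 − 6 = 1, and the invariant factors of ∂_1 are all 1, so H_0 ≅ Z.

H_0 = Z.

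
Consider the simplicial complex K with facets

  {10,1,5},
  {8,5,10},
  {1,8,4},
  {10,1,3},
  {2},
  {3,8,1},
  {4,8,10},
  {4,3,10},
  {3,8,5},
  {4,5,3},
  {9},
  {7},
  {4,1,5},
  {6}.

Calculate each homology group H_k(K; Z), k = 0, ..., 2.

Take the total order 1 < 2 < 3 < 4 < 5 < 6 < 7 < 8 < 9 < 10 on the vertex set. Then K (dimension 2) consists of the simplices:

  0-simplices (10): [1], [2], [3], [4], [5], [6], [7], [8], [9], [10]
  1-simplices (15): [1,3], [1,4], [1,5], [1,8], [1,10], [3,4], [3,5], [3,8], [3,10], [4,5], [4,8], [4,10], [5,8], [5,10], [8,10]
  2-simplices (10): [1,3,8], [1,3,10], [1,4,5], [1,4,8], [1,5,10], [3,4,5], [3,4,10], [3,5,8], [4,8,10], [5,8,10]

so the chain groups are C_0 ≅ Z^10, C_1 ≅ Z^15, C_2 ≅ Z^10.

The boundary map ∂_1: C_1 → C_0 is given by ∂[p,q] = [q] − [p]. For instance
  ∂[8,10] = [10] − [8].
The 10×15 boundary matrix has rank 5 and Smith normal form diag(1,1,1,1,1).

∂_2: C_2 → C_1 acts by ∂[p,q,r] = [q,r] − [p,r] + [p,q]. For instance
  ∂[1,5,10] = [5,10] − [1,10] + [1,5],
  ∂[3,5,8] = [5,8] − [3,8] + [3,5].
The resulting 15×10 matrix has rank 10, and its Smith normal form has invariant factors (1,1,1,1,1,1,1,1,1,2).

Computing H_k = (kernel of ∂_k) / (image of ∂_{k+1}):

  H_0: rank C_0 − rank ∂_1 = 10 − 5 = 5, and the invariant factors of ∂_1 are all 1, so H_0 = Z^5.
  H_1: rank ker ∂_1 − rank ∂_2 = (15 − 5) − 10 = 0, and ∂_2 has invariant factor 2 > 1, so H_1 = Z/2.
  H_2: rank ker ∂_2 − rank ∂_3 = (10 − 10) − 0 = 0, and there is no ∂_3, so H_2 = 0.

As a check, the Euler characteristic is 10 − 15 + 10 = 5, which agrees with 5 − 0 + 0 = 5.

H_0 = Z^5,  H_1 = Z/2,  H_2 = 0.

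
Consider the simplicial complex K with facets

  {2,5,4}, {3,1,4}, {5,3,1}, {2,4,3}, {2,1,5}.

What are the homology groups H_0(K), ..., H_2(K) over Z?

H_0 ≅ Z,  H_1 ≅ Z,  H_2 = 0.

Order the vertices as 1 < 2 < 3 < 4 < 5. Listing each simplex with vertices in this order, K has dimension 2 with simplices:

  0-simplices (5): [1], [2], [3], [4], [5]
  1-simplices (10): [1,2], [1,3], [1,4], [1,5], [2,3], [2,4], [2,5], [3,4], [3,5], [4,5]
  2-simplices (5): [1,2,5], [1,3,4], [1,3,5], [2,3,4], [2,4,5]

so the chain groups are C_0 ≅ Z^5, C_1 ≅ Z^10, C_2 ≅ Z^5.

The boundary map ∂_1: C_1 → C_0 sends each edge [p,q] (with p < q) to q − p.
The resulting 5×10 matrix has rank 4, and its Smith normal form has invariant factors (1,1,1,1).

∂_2: C_2 → C_1 maps a triangle to the signed sum of its edges. For instance
  ∂[2,4,5] = [4,5] − [2,5] + [2,4],
  ∂[1,3,4] = [3,4] − [1,4] + [1,3].
The resulting 10×5 matrix has rank 5, and its Smith normal form has invariant factors (1,1,1,1,1).

Computing H_k = (kernel of ∂_k) / (image of ∂_{k+1}):

  H_0: rank C_0 − rank ∂_1 = 5 − 4 = 1, and the invariant factors of ∂_1 are all 1, so H_0 ≅ Z.
  H_1: rank ker ∂_1 − rank ∂_2 = (10 − 4) − 5 = 1, and the invariant factors of ∂_2 are all 1, so H_1 ≅ Z.
  H_2: rank ker ∂_2 − rank ∂_3 = (5 − 5) − 0 = 0, and there is no ∂_3, so H_2 ≅ 0.

(K is a triangulation of the Möbius band.)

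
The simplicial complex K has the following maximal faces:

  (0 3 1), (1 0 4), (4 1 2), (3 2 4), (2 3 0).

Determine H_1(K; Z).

Order the vertices as 0 < 1 < 2 < 3 < 4. Listing each simplex with vertices in this order, K has dimension 2 with simplices:

  0-simplices (5): [0], [1], [2], [3], [4]
  1-simplices (10): [0,1], [0,2], [0,3], [0,4], [1,2], [1,3], [1,4], [2,3], [2,4], [3,4]
  2-simplices (5): [0,1,3], [0,1,4], [0,2,3], [1,2,4], [2,3,4]

giving chain groups C_0 ≅ Z^5, C_1 ≅ Z^10, C_2 ≅ Z^5.

The boundary map ∂_1: C_1 → C_0 maps an edge to its endpoints' difference, ∂[p,q] = q − p.
The resulting 5×10 matrix has rank 4, and its Smith normal form has invariant factors (1,1,1,1).

∂_2: C_2 → C_1 maps a triangle to the signed sum of its edges. For instance
  ∂[0,1,3] = [1,3] − [0,3] + [0,1],
  ∂[0,2,3] = [2,3] − [0,3] + [0,2].
As a 10×5 matrix over Z this has rank 5, with invariant factors (1,1,1,1,1).

Now H_k = ker ∂_k / im ∂_{k+1}, so:

  H_1: rank ker ∂_1 − rank ∂_2 = (10 − 4) − 5 = 1, and the invariant factors of ∂_2 are all 1, so H_1 = Z.

(K is a triangulation of the Möbius band.)

H_1 = Z.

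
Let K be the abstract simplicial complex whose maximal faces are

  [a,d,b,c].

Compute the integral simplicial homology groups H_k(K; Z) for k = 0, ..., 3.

H_0 = Z,  H_1 = 0,  H_2 = 0,  H_3 = 0.

We work with the vertex ordering a < b < c < d. The simplices of K, each written with vertices in increasing order, are:

  0-simplices (4): a, b, c, d
  1-simplices (6): ab, ac, ad, bc, bd, cd
  2-simplices (4): abc, abd, acd, bcd
  3-simplices (1): abcd

so the chain groups are C_0 ≅ Z^4, C_1 ≅ Z^6, C_2 ≅ Z^4, C_3 ≅ Z^1.

Boundary ∂_1: C_1 → C_0 sends each edge [p,q] (with p < q) to q − p. For instance
  ∂cd = d − c.
This gives a 4×6 integer matrix of rank 3; reducing to Smith normal form yields diagonal entries (1,1,1).

The boundary map ∂_2: C_2 → C_1 sends each 2-simplex [p,q,r] to [q,r] − [p,r] + [p,q]. For instance
  ∂abd = bd − ad + ab,
  ∂bcd = cd − bd + bc.
The 6×4 boundary matrix has rank 3 and Smith normal form diag(1,1,1).

Boundary ∂_3: C_3 → C_2 sends each 3-simplex σ to the alternating sum Σ_i (−1)^i (σ with its i-th vertex removed). For instance
  ∂abcd = bcd − acd + abd − abc.
This gives a 4×1 integer matrix of rank 1; reducing to Smith normal form yields diagonal entries (1).

From H_k ≅ ker(∂_k) / im(∂_{k+1}) we obtain:

  H_0: rank C_0 − rank ∂_1 = 4 − 3 = 1, and the invariant factors of ∂_1 are all 1, so H_0 = Z.
  H_1: rank ker ∂_1 − rank ∂_2 = (6 − 3) − 3 = 0, and the invariant factors of ∂_2 are all 1, so H_1 = 0.
  H_2: rank ker ∂_2 − rank ∂_3 = (4 − 3) − 1 = 0, and the invariant factors of ∂_3 are all 1, so H_2 = 0.
  H_3: rank ker ∂_3 − rank ∂_4 = (1 − 1) − 0 = 0, and there is no ∂_4, so H_3 = 0.

As a check, the Euler characteristic is 4 − 6 + 4 − 1 = 1, which agrees with 1 − 0 + 0 − 0 = 1.
(K is a triangulation of the 3-simplex.)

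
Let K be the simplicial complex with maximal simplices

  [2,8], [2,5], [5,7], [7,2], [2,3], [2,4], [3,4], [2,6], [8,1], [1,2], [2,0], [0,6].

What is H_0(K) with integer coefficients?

H_0 = Z.

Order the vertices as 0 < 1 < 2 < 3 < 4 < 5 < 6 < 7 < 8. Listing each simplex with vertices in this order, K has dimension 1 with simplices:

  0-simplices (9): [0], [1], [2], [3], [4], [5], [6], [7], [8]
  1-simplices (12): [0,2], [0,6], [1,2], [1,8], [2,3], [2,4], [2,5], [2,6], [2,7], [2,8], [3,4], [5,7]

so the chain groups are C_0 ≅ Z^9, C_1 ≅ Z^12.

∂_1: C_1 → C_0 maps an edge to its endpoints' difference, ∂[p,q] = q − p.
The resulting 9×12 matrix has rank 8, and its Smith normal form has invariant factors (1,1,1,1,1,1,1,1).

Reading off H_k = ker ∂_k / im ∂_{k+1}:

  H_0: rank C_0 − rank ∂_1 = 9 − 8 = 1, and the invariant factors of ∂_1 are all 1, so H_0 ≅ Z.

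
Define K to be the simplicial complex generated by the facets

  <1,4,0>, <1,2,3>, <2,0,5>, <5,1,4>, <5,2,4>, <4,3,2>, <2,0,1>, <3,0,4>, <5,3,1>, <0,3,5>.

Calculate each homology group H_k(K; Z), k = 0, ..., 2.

We work with the vertex ordering 0 < 1 < 2 < 3 < 4 < 5. The simplices of K, each written with vertices in increasing order, are:

  0-simplices (6): [0], [1], [2], [3], [4], [5]
  1-simplices (15): [0,1], [0,2], [0,3], [0,4], [0,5], [1,2], [1,3], [1,4], [1,5], [2,3], [2,4], [2,5], [3,4], [3,5], [4,5]
  2-simplices (10): [0,1,2], [0,1,4], [0,2,5], [0,3,4], [0,3,5], [1,2,3], [1,3,5], [1,4,5], [2,3,4], [2,4,5]

so the chain groups are C_0 ≅ Z^6, C_1 ≅ Z^15, C_2 ≅ Z^10.

Boundary ∂_1: C_1 → C_0 sends each edge [p,q] (with p < q) to q − p.
The resulting 6×15 matrix has rank 5, and its Smith normal form has invariant factors (1,1,1,1,1).

∂_2: C_2 → C_1 sends each 2-simplex [p,q,r] to [q,r] − [p,r] + [p,q]. For instance
  ∂[1,3,5] = [3,5] − [1,5] + [1,3],
  ∂[0,3,4] = [3,4] − [0,4] + [0,3].
The resulting 15×10 matrix has rank 10, and its Smith normal form has invariant factors (1,1,1,1,1,1,1,1,1,2).

From H_k ≅ ker(∂_k) / im(∂_{k+1}) we obtain:

  H_0: rank C_0 − rank ∂_1 = 6 − 5 = 1, and the invariant factors of ∂_1 are all 1, so H_0 = Z.
  H_1: rank ker ∂_1 − rank ∂_2 = (15 − 5) − 10 = 0, and ∂_2 has invariant factor 2 > 1, so H_1 = Z/2.
  H_2: rank ker ∂_2 − rank ∂_3 = (10 − 10) − 0 = 0, and there is no ∂_3, so H_2 = 0.

H_0 = Z,  H_1 = Z/2,  H_2 = 0.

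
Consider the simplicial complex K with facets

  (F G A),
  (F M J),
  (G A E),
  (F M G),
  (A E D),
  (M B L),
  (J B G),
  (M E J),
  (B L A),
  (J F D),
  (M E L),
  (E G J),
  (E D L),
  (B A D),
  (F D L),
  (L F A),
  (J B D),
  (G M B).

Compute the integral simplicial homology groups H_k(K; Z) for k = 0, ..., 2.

H_0 ≅ Z,  H_1 ≅ Z × Z/2,  H_2 = 0.

Order the vertices as A < B < D < E < F < G < J < L < M. Listing each simplex with vertices in this order, K has dimension 2 with simplices:

  0-simplices (9): A, B, D, E, F, G, J, L, M
  1-simplices (27): AB, AD, AE, AF, AG, AL, BD, BG, BJ, BL, BM, DE, DF, DJ, DL, EG, EJ, EL, EM, FG, FJ, FL, FM, GJ, GM, JM, LM
  2-simplices (18): ABD, ABL, ADE, AEG, AFG, AFL, BDJ, BGJ, BGM, BLM, DEL, DFJ, DFL, EGJ, EJM, ELM, FGM, FJM

so the chain groups are C_0 ≅ Z^9, C_1 ≅ Z^27, C_2 ≅ Z^18.

∂_1: C_1 → C_0 maps an edge to its endpoints' difference, ∂[p,q] = q − p.
The 9×27 boundary matrix has rank 8 and Smith normal form diag(1,1,1,1,1,1,1,1).

The boundary map ∂_2: C_2 → C_1 sends each 2-simplex [p,q,r] to [q,r] − [p,r] + [p,q]. For instance
  ∂BGJ = GJ − BJ + BG,
  ∂FJM = JM − FM + FJ.
This gives a 27×18 integer matrix of rank 18; reducing to Smith normal form yields diagonal entries (1,1,1,1,1,1,1,1,1,1,1,1,1,1,1,1,1,2).

From H_k ≅ ker(∂_k) / im(∂_{k+1}) we obtain:

  H_0: rank C_0 − rank ∂_1 = 9 − 8 = 1, and the invariant factors of ∂_1 are all 1, so H_0 = Z.
  H_1: rank ker ∂_1 − rank ∂_2 = (27 − 8) − 18 = 1, and ∂_2 has invariant factor 2 > 1, so H_1 = Z × Z/2.
  H_2: rank ker ∂_2 − rank ∂_3 = (18 − 18) − 0 = 0, and there is no ∂_3, so H_2 = 0.

(K is a triangulation of the Klein bottle.)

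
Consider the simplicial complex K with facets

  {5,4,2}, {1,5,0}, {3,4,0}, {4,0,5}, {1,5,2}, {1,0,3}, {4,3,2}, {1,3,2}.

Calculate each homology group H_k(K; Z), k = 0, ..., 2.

H_0 ≅ Z,  H_1 = 0,  H_2 ≅ Z.

We work with the vertex ordering 0 < 1 < 2 < 3 < 4 < 5. The simplices of K, each written with vertices in increasing order, are:

  0-simplices (6): [0], [1], [2], [3], [4], [5]
  1-simplices (12): [0,1], [0,3], [0,4], [0,5], [1,2], [1,3], [1,5], [2,3], [2,4], [2,5], [3,4], [4,5]
  2-simplices (8): [0,1,3], [0,1,5], [0,3,4], [0,4,5], [1,2,3], [1,2,5], [2,3,4], [2,4,5]

giving chain groups C_0 ≅ Z^6, C_1 ≅ Z^12, C_2 ≅ Z^8.

The boundary map ∂_1: C_1 → C_0 sends each edge [p,q] (with p < q) to q − p. For instance
  ∂[0,4] = [4] − [0].
As a 6×12 matrix over Z this has rank 5, with invariant factors (1,1,1,1,1).

The boundary map ∂_2: C_2 → C_1 maps a triangle to the signed sum of its edges. For instance
  ∂[1,2,5] = [2,5] − [1,5] + [1,2],
  ∂[0,1,3] = [1,3] − [0,3] + [0,1].
As a 12×8 matrix over Z this has rank 7, with invariant factors (1,1,1,1,1,1,1).

Now H_k = ker ∂_k / im ∂_{k+1}, so:

  H_0: rank C_0 − rank ∂_1 = 6 − 5 = 1, and the invariant factors of ∂_1 are all 1, so H_0 ≅ Z.
  H_1: rank ker ∂_1 − rank ∂_2 = (12 − 5) − 7 = 0, and the invariant factors of ∂_2 are all 1, so H_1 ≅ 0.
  H_2: rank ker ∂_2 − rank ∂_3 = (8 − 7) − 0 = 1, and there is no ∂_3, so H_2 ≅ Z.

(K is a triangulation of the 2-sphere S^2.)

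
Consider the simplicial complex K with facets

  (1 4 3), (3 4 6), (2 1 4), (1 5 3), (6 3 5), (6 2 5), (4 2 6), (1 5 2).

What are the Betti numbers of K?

b_0 = 1, b_1 = 0, b_2 = 1.

Order the vertices as 1 < 2 < 3 < 4 < 5 < 6. Listing each simplex with vertices in this order, K has dimension 2 with simplices:

  0-simplices (6): [1], [2], [3], [4], [5], [6]
  1-simplices (12): [1,2], [1,3], [1,4], [1,5], [2,4], [2,5], [2,6], [3,4], [3,5], [3,6], [4,6], [5,6]
  2-simplices (8): [1,2,4], [1,2,5], [1,3,4], [1,3,5], [2,4,6], [2,5,6], [3,4,6], [3,5,6]

so the chain groups are C_0 ≅ Z^6, C_1 ≅ Z^12, C_2 ≅ Z^8.

∂_1: C_1 → C_0 is given by ∂[p,q] = [q] − [p].
As a 6×12 matrix over Z this has rank 5, with invariant factors (1,1,1,1,1).

The boundary map ∂_2: C_2 → C_1 sends each 2-simplex [p,q,r] to [q,r] − [p,r] + [p,q]. For instance
  ∂[1,2,4] = [2,4] − [1,4] + [1,2],
  ∂[2,5,6] = [5,6] − [2,6] + [2,5].
As a 12×8 matrix over Z this has rank 7, with invariant factors (1,1,1,1,1,1,1).

From H_k ≅ ker(∂_k) / im(∂_{k+1}) we obtain:

  H_0: rank C_0 − rank ∂_1 = 6 − 5 = 1, and the invariant factors of ∂_1 are all 1, so H_0 = Z.
  H_1: rank ker ∂_1 − rank ∂_2 = (12 − 5) − 7 = 0, and the invariant factors of ∂_2 are all 1, so H_1 = 0.
  H_2: rank ker ∂_2 − rank ∂_3 = (8 − 7) − 0 = 1, and there is no ∂_3, so H_2 = Z.

(K is a triangulation of the 2-sphere S^2.)

Hence the Betti numbers are b_0 = 1, b_1 = 0, b_2 = 1.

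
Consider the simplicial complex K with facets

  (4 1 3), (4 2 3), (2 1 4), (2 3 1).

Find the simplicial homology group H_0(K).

H_0 = Z.

Take the total order 1 < 2 < 3 < 4 on the vertex set. Then K (dimension 2) consists of the simplices:

  0-simplices (4): [1], [2], [3], [4]
  1-simplices (6): [1,2], [1,3], [1,4], [2,3], [2,4], [3,4]
  2-simplices (4): [1,2,3], [1,2,4], [1,3,4], [2,3,4]

Hence C_0 ≅ Z^4, C_1 ≅ Z^6, C_2 ≅ Z^4.

∂_1: C_1 → C_0 sends each edge [p,q] (with p < q) to q − p.
As a 4×6 matrix over Z this has rank 3, with invariant factors (1,1,1).

Boundary ∂_2: C_2 → C_1 acts by ∂[p,q,r] = [q,r] − [p,r] + [p,q]. For instance
  ∂[1,2,4] = [2,4] − [1,4] + [1,2],
  ∂[1,2,3] = [2,3] − [1,3] + [1,2].
As a 6×4 matrix over Z this has rank 3, with invariant factors (1,1,1).

Reading off H_k = ker ∂_k / im ∂_{k+1}:

  H_0: rank C_0 − rank ∂_1 = 4 − 3 = 1, and the invariant factors of ∂_1 are all 1, so H_0 ≅ Z.

(K is a triangulation of the 2-sphere S^2.)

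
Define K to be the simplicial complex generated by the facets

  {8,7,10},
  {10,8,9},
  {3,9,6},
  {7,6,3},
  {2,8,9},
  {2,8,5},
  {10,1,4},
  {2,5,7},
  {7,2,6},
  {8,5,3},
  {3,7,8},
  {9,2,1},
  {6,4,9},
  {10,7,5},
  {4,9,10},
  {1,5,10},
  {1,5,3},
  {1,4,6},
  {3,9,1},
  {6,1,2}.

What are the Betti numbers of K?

b_0 = 1, b_1 = 1, b_2 = 0.

K has 10 vertices, 30 edges, 20 triangles.
rank ∂_0 = 0, rank ∂_1 = 9 ⇒ b_0 = 10 − 0 − 9 = 1; all invariant factors of ∂_1 are 1 so no torsion. So H_0 ≅ Z.
rank ∂_1 = 9, rank ∂_2 = 20 ⇒ b_1 = 30 − 9 − 20 = 1; ∂_2 has invariant factor(s) [2] giving torsion. So H_1 ≅ Z ⊕ Z/2Z.
rank ∂_2 = 20, rank ∂_3 = 0 ⇒ b_2 = 20 − 20 − 0 = 0. So H_2 ≅ 0.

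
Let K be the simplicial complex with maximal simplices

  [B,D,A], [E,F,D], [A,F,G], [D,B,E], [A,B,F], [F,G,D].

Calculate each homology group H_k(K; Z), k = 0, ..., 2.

Fix the vertex order A < B < D < E < F < G and write every simplex with vertices in increasing order. Then dim K = 2 and the simplices of K are:

  0-simplices (6): A, B, D, E, F, G
  1-simplices (12): AB, AD, AF, AG, BD, BE, BF, DE, DF, DG, EF, FG
  2-simplices (6): ABD, ABF, AFG, BDE, DEF, DFG

Hence C_0 ≅ Z^6, C_1 ≅ Z^12, C_2 ≅ Z^6.

Boundary ∂_1: C_1 → C_0 maps an edge to its endpoints' difference, ∂[p,q] = q − p.
The 6×12 boundary matrix has rank 5 and Smith normal form diag(1,1,1,1,1).

Boundary ∂_2: C_2 → C_1 sends each 2-simplex [p,q,r] to [q,r] − [p,r] + [p,q]. For instance
  ∂ABD = BD − AD + AB,
  ∂AFG = FG − AG + AF.
The 12×6 boundary matrix has rank 6 and Smith normal form diag(1,1,1,1,1,1).

Reading off H_k = ker ∂_k / im ∂_{k+1}:

  H_0: rank C_0 − rank ∂_1 = 6 − 5 = 1, and the invariant factors of ∂_1 are all 1, so H_0 ≅ Z.
  H_1: rank ker ∂_1 − rank ∂_2 = (12 − 5) − 6 = 1, and the invariant factors of ∂_2 are all 1, so H_1 ≅ Z.
  H_2: rank ker ∂_2 − rank ∂_3 = (6 − 6) − 0 = 0, and there is no ∂_3, so H_2 ≅ 0.

H_0 ≅ Z,  H_1 ≅ Z,  H_2 = 0.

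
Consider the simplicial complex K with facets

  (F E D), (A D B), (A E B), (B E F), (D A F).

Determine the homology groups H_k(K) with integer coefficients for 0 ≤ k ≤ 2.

Fix the vertex order A < B < D < E < F and write every simplex with vertices in increasing order. Then dim K = 2 and the simplices of K are:

  0-simplices (5): A, B, D, E, F
  1-simplices (10): AB, AD, AE, AF, BD, BE, BF, DE, DF, EF
  2-simplices (5): ABD, ABE, ADF, BEF, DEF

giving chain groups C_0 ≅ Z^5, C_1 ≅ Z^10, C_2 ≅ Z^5.

The boundary map ∂_1: C_1 → C_0 maps an edge to its endpoints' difference, ∂[p,q] = q − p.
The resulting 5×10 matrix has rank 4, and its Smith normal form has invariant factors (1,1,1,1).

∂_2: C_2 → C_1 acts by ∂[p,q,r] = [q,r] − [p,r] + [p,q]. For instance
  ∂ABE = BE − AE + AB,
  ∂BEF = EF − BF + BE.
This gives a 10×5 integer matrix of rank 5; reducing to Smith normal form yields diagonal entries (1,1,1,1,1).

From H_k ≅ ker(∂_k) / im(∂_{k+1}) we obtain:

  H_0: rank C_0 − rank ∂_1 = 5 − 4 = 1, and the invariant factors of ∂_1 are all 1, so H_0 ≅ Z.
  H_1: rank ker ∂_1 − rank ∂_2 = (10 − 4) − 5 = 1, and the invariant factors of ∂_2 are all 1, so H_1 ≅ Z.
  H_2: rank ker ∂_2 − rank ∂_3 = (5 − 5) − 0 = 0, and there is no ∂_3, so H_2 ≅ 0.

H_0 ≅ Z,  H_1 ≅ Z,  H_2 = 0.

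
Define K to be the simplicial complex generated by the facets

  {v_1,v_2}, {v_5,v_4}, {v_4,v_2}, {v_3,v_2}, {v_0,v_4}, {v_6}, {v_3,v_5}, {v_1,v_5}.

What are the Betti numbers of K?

b_0 = 2, b_1 = 2.

Fix the vertex order v_0 < v_1 < v_2 < v_3 < v_4 < v_5 < v_6 and write every simplex with vertices in increasing order. Then dim K = 1 and the simplices of K are:

  0-simplices (7): [v_0], [v_1], [v_2], [v_3], [v_4], [v_5], [v_6]
  1-simplices (7): [v_0,v_4], [v_1,v_2], [v_1,v_5], [v_2,v_3], [v_2,v_4], [v_3,v_5], [v_4,v_5]

giving chain groups C_0 ≅ Z^7, C_1 ≅ Z^7.

∂_1: C_1 → C_0 is given by ∂[p,q] = [q] − [p].
The resulting 7×7 matrix has rank 5, and its Smith normal form has invariant factors (1,1,1,1,1).

From H_k ≅ ker(∂_k) / im(∂_{k+1}) we obtain:

  H_0: rank C_0 − rank ∂_1 = 7 − 5 = 2, and the invariant factors of ∂_1 are all 1, so H_0 = Z^2.
  H_1: rank ker ∂_1 − rank ∂_2 = (7 − 5) − 0 = 2, and there is no ∂_2, so H_1 = Z^2.

Hence the Betti numbers are b_0 = 2, b_1 = 2.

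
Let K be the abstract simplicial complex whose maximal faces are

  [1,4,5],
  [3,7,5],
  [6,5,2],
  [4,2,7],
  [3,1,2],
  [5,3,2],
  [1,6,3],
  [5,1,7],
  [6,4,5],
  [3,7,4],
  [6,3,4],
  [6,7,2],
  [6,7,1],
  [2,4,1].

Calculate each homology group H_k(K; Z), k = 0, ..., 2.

H_0 = Z,  H_1 = Z^2,  H_2 = Z.

K has 7 vertices, 21 edges, 14 triangles.
rank ∂_0 = 0, rank ∂_1 = 6 ⇒ b_0 = 7 − 0 − 6 = 1; all invariant factors of ∂_1 are 1 so no torsion. So H_0 ≅ Z.
rank ∂_1 = 6, rank ∂_2 = 13 ⇒ b_1 = 21 − 6 − 13 = 2; all invariant factors of ∂_2 are 1 so no torsion. So H_1 ≅ Z^2.
rank ∂_2 = 13, rank ∂_3 = 0 ⇒ b_2 = 14 − 13 − 0 = 1. So H_2 ≅ Z.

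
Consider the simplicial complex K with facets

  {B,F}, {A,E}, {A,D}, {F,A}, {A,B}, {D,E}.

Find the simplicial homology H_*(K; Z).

H_0 ≅ Z,  H_1 ≅ Z^2.

Take the total order A < B < D < E < F on the vertex set. Then K (dimension 1) consists of the simplices:

  0-simplices (5): A, B, D, E, F
  1-simplices (6): AB, AD, AE, AF, BF, DE

Hence C_0 ≅ Z^5, C_1 ≅ Z^6.

Boundary ∂_1: C_1 → C_0 is given by ∂[p,q] = [q] − [p]. For instance
  ∂AB = B − A.
As a 5×6 matrix over Z this has rank 4, with invariant factors (1,1,1,1).

Computing H_k = (kernel of ∂_k) / (image of ∂_{k+1}):

  H_0: rank C_0 − rank ∂_1 = 5 − 4 = 1, and the invariant factors of ∂_1 are all 1, so H_0 ≅ Z.
  H_1: rank ker ∂_1 − rank ∂_2 = (6 − 4) − 0 = 2, and there is no ∂_2, so H_1 ≅ Z^2.

As a check, the Euler characteristic is 5 − 6 = -1, which agrees with 1 − 2 = -1.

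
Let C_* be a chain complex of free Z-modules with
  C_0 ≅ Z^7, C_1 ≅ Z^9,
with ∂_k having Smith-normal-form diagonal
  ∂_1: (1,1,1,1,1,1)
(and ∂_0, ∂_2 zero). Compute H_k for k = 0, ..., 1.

H_0 = Z,  H_1 = Z^3.

H_0: b_0 = 7 − 0 − 6 = 1; torsion from ∂_1 factors > 1: none. So H_0 = Z.
H_1: b_1 = 9 − 6 − 0 = 3; torsion from ∂_2 factors > 1: none. So H_1 = Z^3.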